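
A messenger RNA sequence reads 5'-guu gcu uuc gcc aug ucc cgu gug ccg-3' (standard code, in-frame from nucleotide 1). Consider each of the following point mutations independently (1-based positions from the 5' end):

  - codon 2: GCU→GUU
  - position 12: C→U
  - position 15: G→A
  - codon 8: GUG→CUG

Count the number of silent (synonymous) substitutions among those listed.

1

Codon 2: GCU (Ala) → GUU (Val) — missense.
Codon 4: GCC (Ala) → GCU (Ala) — synonymous.
Codon 5: AUG (Met) → AUA (Ile) — missense.
Codon 8: GUG (Val) → CUG (Leu) — missense.
Synonymous: 1 of 4.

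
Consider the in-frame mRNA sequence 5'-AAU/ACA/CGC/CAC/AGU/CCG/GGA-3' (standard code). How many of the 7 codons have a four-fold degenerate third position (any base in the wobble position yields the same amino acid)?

4

Codon 1 AAU (Asn): third position 2-fold.
Codon 2 ACA (Thr): third position 4-fold.
Codon 3 CGC (Arg): third position 4-fold.
Codon 4 CAC (His): third position 2-fold.
Codon 5 AGU (Ser): third position 2-fold.
Codon 6 CCG (Pro): third position 4-fold.
Codon 7 GGA (Gly): third position 4-fold.
Four-fold degenerate third positions: 4.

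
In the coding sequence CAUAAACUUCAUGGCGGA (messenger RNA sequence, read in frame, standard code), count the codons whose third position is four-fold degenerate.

3

Codon 1 CAU (His): third position 2-fold.
Codon 2 AAA (Lys): third position 2-fold.
Codon 3 CUU (Leu): third position 4-fold.
Codon 4 CAU (His): third position 2-fold.
Codon 5 GGC (Gly): third position 4-fold.
Codon 6 GGA (Gly): third position 4-fold.
Four-fold degenerate third positions: 3.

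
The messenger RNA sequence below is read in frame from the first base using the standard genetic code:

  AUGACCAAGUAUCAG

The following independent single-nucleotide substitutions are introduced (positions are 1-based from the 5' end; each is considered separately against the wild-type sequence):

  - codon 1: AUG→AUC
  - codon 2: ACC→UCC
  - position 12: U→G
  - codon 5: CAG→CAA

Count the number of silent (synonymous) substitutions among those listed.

1

Codon 1: AUG (Met) → AUC (Ile) — missense.
Codon 2: ACC (Thr) → UCC (Ser) — missense.
Codon 4: UAU (Tyr) → UAG (Stop) — nonsense.
Codon 5: CAG (Gln) → CAA (Gln) — synonymous.
Synonymous: 1 of 4.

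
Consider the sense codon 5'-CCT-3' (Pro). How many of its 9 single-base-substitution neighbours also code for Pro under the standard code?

3

Position 1: none → 0 synonymous.
Position 2: none → 0 synonymous.
Position 3: CCC, CCA, CCG → 3 synonymous.
Total: 0 + 0 + 3 = 3.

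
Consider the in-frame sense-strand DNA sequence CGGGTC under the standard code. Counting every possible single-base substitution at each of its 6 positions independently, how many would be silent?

7

Codon 1 (CGG, Arg): 4 synonymous substitutions.
Codon 2 (GTC, Val): 3 synonymous substitutions.
Total: 4 + 3 = 7.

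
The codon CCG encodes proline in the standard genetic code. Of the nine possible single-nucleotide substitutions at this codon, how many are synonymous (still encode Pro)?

3

Position 1: none → 0 synonymous.
Position 2: none → 0 synonymous.
Position 3: CCU, CCC, CCA → 3 synonymous.
Total: 0 + 0 + 3 = 3.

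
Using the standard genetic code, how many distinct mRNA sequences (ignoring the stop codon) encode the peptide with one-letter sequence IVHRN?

288

Ile: 3 codons.
Val: 4 codons.
His: 2 codons.
Arg: 6 codons.
Asn: 2 codons.
3 × 4 × 2 × 6 × 2 = 288.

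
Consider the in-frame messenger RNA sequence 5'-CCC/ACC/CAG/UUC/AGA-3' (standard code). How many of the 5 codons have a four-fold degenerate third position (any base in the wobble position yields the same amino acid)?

Codon 1 CCC (Pro): third position 4-fold.
Codon 2 ACC (Thr): third position 4-fold.
Codon 3 CAG (Gln): third position 2-fold.
Codon 4 UUC (Phe): third position 2-fold.
Codon 5 AGA (Arg): third position 2-fold.
Four-fold degenerate third positions: 2.

2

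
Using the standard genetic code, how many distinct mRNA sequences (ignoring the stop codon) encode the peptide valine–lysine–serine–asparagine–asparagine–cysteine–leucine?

Val: 4 codons.
Lys: 2 codons.
Ser: 6 codons.
Asn: 2 codons.
Asn: 2 codons.
Cys: 2 codons.
Leu: 6 codons.
4 × 2 × 6 × 2 × 2 × 2 × 6 = 2304.

2304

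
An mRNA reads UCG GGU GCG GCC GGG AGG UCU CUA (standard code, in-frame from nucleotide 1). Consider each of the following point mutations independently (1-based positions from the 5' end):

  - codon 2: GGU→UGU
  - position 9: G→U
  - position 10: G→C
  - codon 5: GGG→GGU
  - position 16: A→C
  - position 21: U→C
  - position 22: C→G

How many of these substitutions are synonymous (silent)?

Codon 2: GGU (Gly) → UGU (Cys) — missense.
Codon 3: GCG (Ala) → GCU (Ala) — synonymous.
Codon 4: GCC (Ala) → CCC (Pro) — missense.
Codon 5: GGG (Gly) → GGU (Gly) — synonymous.
Codon 6: AGG (Arg) → CGG (Arg) — synonymous.
Codon 7: UCU (Ser) → UCC (Ser) — synonymous.
Codon 8: CUA (Leu) → GUA (Val) — missense.
Synonymous: 4 of 7.

4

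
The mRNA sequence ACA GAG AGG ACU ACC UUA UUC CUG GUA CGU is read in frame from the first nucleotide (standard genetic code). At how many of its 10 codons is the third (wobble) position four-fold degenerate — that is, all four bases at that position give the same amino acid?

6

Codon 1 ACA (Thr): third position 4-fold.
Codon 2 GAG (Glu): third position 2-fold.
Codon 3 AGG (Arg): third position 2-fold.
Codon 4 ACU (Thr): third position 4-fold.
Codon 5 ACC (Thr): third position 4-fold.
Codon 6 UUA (Leu): third position 2-fold.
Codon 7 UUC (Phe): third position 2-fold.
Codon 8 CUG (Leu): third position 4-fold.
Codon 9 GUA (Val): third position 4-fold.
Codon 10 CGU (Arg): third position 4-fold.
Four-fold degenerate third positions: 6.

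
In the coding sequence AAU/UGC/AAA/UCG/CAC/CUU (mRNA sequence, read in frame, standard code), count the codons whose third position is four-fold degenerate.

Codon 1 AAU (Asn): third position 2-fold.
Codon 2 UGC (Cys): third position 2-fold.
Codon 3 AAA (Lys): third position 2-fold.
Codon 4 UCG (Ser): third position 4-fold.
Codon 5 CAC (His): third position 2-fold.
Codon 6 CUU (Leu): third position 4-fold.
Four-fold degenerate third positions: 2.

2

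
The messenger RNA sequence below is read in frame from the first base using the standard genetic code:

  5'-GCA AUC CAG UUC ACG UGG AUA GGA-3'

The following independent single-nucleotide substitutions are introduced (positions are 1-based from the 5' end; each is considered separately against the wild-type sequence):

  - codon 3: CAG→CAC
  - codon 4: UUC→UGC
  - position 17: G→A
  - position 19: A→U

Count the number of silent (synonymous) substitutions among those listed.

Codon 3: CAG (Gln) → CAC (His) — missense.
Codon 4: UUC (Phe) → UGC (Cys) — missense.
Codon 6: UGG (Trp) → UAG (Stop) — nonsense.
Codon 7: AUA (Ile) → UUA (Leu) — missense.
Synonymous: 0 of 4.

0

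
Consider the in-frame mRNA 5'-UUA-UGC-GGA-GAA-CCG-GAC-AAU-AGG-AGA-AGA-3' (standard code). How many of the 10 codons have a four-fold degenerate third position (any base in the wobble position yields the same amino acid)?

2

Codon 1 UUA (Leu): third position 2-fold.
Codon 2 UGC (Cys): third position 2-fold.
Codon 3 GGA (Gly): third position 4-fold.
Codon 4 GAA (Glu): third position 2-fold.
Codon 5 CCG (Pro): third position 4-fold.
Codon 6 GAC (Asp): third position 2-fold.
Codon 7 AAU (Asn): third position 2-fold.
Codon 8 AGG (Arg): third position 2-fold.
Codon 9 AGA (Arg): third position 2-fold.
Codon 10 AGA (Arg): third position 2-fold.
Four-fold degenerate third positions: 2.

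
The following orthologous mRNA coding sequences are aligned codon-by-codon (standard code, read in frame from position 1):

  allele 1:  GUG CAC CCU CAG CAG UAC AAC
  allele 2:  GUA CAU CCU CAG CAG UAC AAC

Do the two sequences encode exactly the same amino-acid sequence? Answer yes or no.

Codon 1: GUG Val / GUA Val — synonymous.
Codon 2: CAC His / CAU His — synonymous.
Codon 3: CCU Pro / CCU Pro — identical.
Codon 4: CAG Gln / CAG Gln — identical.
Codon 5: CAG Gln / CAG Gln — identical.
Codon 6: UAC Tyr / UAC Tyr — identical.
Codon 7: AAC Asn / AAC Asn — identical.
Nonsynonymous differences: 0 → same protein.

yes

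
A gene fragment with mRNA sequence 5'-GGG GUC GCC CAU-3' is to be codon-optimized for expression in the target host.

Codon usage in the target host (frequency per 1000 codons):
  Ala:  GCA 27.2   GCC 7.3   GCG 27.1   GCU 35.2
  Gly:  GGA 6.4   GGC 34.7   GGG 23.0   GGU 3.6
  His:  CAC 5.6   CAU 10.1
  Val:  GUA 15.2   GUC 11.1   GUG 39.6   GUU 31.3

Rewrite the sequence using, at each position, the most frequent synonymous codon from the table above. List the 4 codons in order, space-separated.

Codon 1 (Gly): best is GGC at 34.7.
Codon 2 (Val): best is GUG at 39.6.
Codon 3 (Ala): best is GCU at 35.2.
Codon 4 (His): best is CAU at 10.1.

GGC GUG GCU CAU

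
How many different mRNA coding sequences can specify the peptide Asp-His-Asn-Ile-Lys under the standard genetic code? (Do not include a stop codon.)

48

Asp: 2 codons.
His: 2 codons.
Asn: 2 codons.
Ile: 3 codons.
Lys: 2 codons.
2 × 2 × 2 × 3 × 2 = 48.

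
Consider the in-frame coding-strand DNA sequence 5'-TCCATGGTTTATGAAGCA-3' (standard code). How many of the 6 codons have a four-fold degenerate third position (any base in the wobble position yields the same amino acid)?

Codon 1 TCC (Ser): third position 4-fold.
Codon 2 ATG (Met): third position 1-fold.
Codon 3 GTT (Val): third position 4-fold.
Codon 4 TAT (Tyr): third position 2-fold.
Codon 5 GAA (Glu): third position 2-fold.
Codon 6 GCA (Ala): third position 4-fold.
Four-fold degenerate third positions: 3.

3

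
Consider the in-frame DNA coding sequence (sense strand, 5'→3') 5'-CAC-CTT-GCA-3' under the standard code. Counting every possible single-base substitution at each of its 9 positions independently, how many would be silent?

Codon 1 (CAC, His): 1 synonymous substitution.
Codon 2 (CTT, Leu): 3 synonymous substitutions.
Codon 3 (GCA, Ala): 3 synonymous substitutions.
Total: 1 + 3 + 3 = 7.

7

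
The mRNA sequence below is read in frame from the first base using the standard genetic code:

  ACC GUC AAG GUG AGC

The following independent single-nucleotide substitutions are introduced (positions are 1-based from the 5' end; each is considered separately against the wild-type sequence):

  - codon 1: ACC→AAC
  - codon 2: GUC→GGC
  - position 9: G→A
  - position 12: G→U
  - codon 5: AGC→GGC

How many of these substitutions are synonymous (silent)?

2

Codon 1: ACC (Thr) → AAC (Asn) — missense.
Codon 2: GUC (Val) → GGC (Gly) — missense.
Codon 3: AAG (Lys) → AAA (Lys) — synonymous.
Codon 4: GUG (Val) → GUU (Val) — synonymous.
Codon 5: AGC (Ser) → GGC (Gly) — missense.
Synonymous: 2 of 5.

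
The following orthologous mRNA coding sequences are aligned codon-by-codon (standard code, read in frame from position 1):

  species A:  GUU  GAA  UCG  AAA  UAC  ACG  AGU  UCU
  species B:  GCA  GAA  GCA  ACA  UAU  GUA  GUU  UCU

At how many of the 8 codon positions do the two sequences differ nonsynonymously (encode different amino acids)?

5

Codon 1: GUU Val / GCA Ala — nonsynonymous.
Codon 2: GAA Glu / GAA Glu — identical.
Codon 3: UCG Ser / GCA Ala — nonsynonymous.
Codon 4: AAA Lys / ACA Thr — nonsynonymous.
Codon 5: UAC Tyr / UAU Tyr — synonymous.
Codon 6: ACG Thr / GUA Val — nonsynonymous.
Codon 7: AGU Ser / GUU Val — nonsynonymous.
Codon 8: UCU Ser / UCU Ser — identical.
Nonsynonymous differences: 5.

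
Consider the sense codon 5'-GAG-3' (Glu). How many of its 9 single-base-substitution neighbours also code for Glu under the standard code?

1

Position 1: none → 0 synonymous.
Position 2: none → 0 synonymous.
Position 3: GAA → 1 synonymous.
Total: 0 + 0 + 1 = 1.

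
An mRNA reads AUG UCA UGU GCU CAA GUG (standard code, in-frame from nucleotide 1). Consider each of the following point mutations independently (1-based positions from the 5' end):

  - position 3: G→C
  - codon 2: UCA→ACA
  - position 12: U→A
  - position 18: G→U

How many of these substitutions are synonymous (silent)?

2

Codon 1: AUG (Met) → AUC (Ile) — missense.
Codon 2: UCA (Ser) → ACA (Thr) — missense.
Codon 4: GCU (Ala) → GCA (Ala) — synonymous.
Codon 6: GUG (Val) → GUU (Val) — synonymous.
Synonymous: 2 of 4.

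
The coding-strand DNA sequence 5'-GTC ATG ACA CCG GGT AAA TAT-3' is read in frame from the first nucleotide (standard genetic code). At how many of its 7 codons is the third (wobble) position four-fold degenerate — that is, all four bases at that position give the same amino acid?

4

Codon 1 GTC (Val): third position 4-fold.
Codon 2 ATG (Met): third position 1-fold.
Codon 3 ACA (Thr): third position 4-fold.
Codon 4 CCG (Pro): third position 4-fold.
Codon 5 GGT (Gly): third position 4-fold.
Codon 6 AAA (Lys): third position 2-fold.
Codon 7 TAT (Tyr): third position 2-fold.
Four-fold degenerate third positions: 4.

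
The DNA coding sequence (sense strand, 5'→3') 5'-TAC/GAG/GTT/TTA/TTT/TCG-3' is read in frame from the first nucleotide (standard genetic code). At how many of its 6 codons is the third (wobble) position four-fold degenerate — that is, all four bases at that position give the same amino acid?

Codon 1 TAC (Tyr): third position 2-fold.
Codon 2 GAG (Glu): third position 2-fold.
Codon 3 GTT (Val): third position 4-fold.
Codon 4 TTA (Leu): third position 2-fold.
Codon 5 TTT (Phe): third position 2-fold.
Codon 6 TCG (Ser): third position 4-fold.
Four-fold degenerate third positions: 2.

2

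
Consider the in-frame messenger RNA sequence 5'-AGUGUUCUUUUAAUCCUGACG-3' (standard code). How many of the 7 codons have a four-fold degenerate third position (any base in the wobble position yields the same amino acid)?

4

Codon 1 AGU (Ser): third position 2-fold.
Codon 2 GUU (Val): third position 4-fold.
Codon 3 CUU (Leu): third position 4-fold.
Codon 4 UUA (Leu): third position 2-fold.
Codon 5 AUC (Ile): third position 3-fold.
Codon 6 CUG (Leu): third position 4-fold.
Codon 7 ACG (Thr): third position 4-fold.
Four-fold degenerate third positions: 4.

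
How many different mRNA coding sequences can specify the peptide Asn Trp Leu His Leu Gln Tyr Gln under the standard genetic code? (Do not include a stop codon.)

Asn: 2 codons.
Trp: 1 codon.
Leu: 6 codons.
His: 2 codons.
Leu: 6 codons.
Gln: 2 codons.
Tyr: 2 codons.
Gln: 2 codons.
2 × 1 × 6 × 2 × 6 × 2 × 2 × 2 = 1152.

1152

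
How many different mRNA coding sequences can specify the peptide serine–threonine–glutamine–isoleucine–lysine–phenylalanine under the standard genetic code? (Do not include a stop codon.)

576

Ser: 6 codons.
Thr: 4 codons.
Gln: 2 codons.
Ile: 3 codons.
Lys: 2 codons.
Phe: 2 codons.
6 × 4 × 2 × 3 × 2 × 2 = 576.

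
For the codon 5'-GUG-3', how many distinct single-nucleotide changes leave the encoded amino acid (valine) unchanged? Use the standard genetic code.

3

Position 1: none → 0 synonymous.
Position 2: none → 0 synonymous.
Position 3: GUU, GUC, GUA → 3 synonymous.
Total: 0 + 0 + 3 = 3.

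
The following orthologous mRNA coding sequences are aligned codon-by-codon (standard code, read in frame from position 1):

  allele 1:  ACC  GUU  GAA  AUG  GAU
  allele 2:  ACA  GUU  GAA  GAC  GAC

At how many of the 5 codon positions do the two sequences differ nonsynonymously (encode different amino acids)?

Codon 1: ACC Thr / ACA Thr — synonymous.
Codon 2: GUU Val / GUU Val — identical.
Codon 3: GAA Glu / GAA Glu — identical.
Codon 4: AUG Met / GAC Asp — nonsynonymous.
Codon 5: GAU Asp / GAC Asp — synonymous.
Nonsynonymous differences: 1.

1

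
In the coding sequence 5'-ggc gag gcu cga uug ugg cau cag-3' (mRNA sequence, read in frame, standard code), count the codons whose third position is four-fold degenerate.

Codon 1 GGC (Gly): third position 4-fold.
Codon 2 GAG (Glu): third position 2-fold.
Codon 3 GCU (Ala): third position 4-fold.
Codon 4 CGA (Arg): third position 4-fold.
Codon 5 UUG (Leu): third position 2-fold.
Codon 6 UGG (Trp): third position 1-fold.
Codon 7 CAU (His): third position 2-fold.
Codon 8 CAG (Gln): third position 2-fold.
Four-fold degenerate third positions: 3.

3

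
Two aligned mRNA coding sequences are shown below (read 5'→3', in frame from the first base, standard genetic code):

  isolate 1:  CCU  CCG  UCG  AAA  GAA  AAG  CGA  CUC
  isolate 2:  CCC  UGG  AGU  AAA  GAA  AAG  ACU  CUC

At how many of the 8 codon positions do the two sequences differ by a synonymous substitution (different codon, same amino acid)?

Codon 1: CCU Pro / CCC Pro — synonymous.
Codon 2: CCG Pro / UGG Trp — nonsynonymous.
Codon 3: UCG Ser / AGU Ser — synonymous.
Codon 4: AAA Lys / AAA Lys — identical.
Codon 5: GAA Glu / GAA Glu — identical.
Codon 6: AAG Lys / AAG Lys — identical.
Codon 7: CGA Arg / ACU Thr — nonsynonymous.
Codon 8: CUC Leu / CUC Leu — identical.
Synonymous differences: 2.

2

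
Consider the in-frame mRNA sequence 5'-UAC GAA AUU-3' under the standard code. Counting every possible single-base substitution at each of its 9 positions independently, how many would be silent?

4

Codon 1 (UAC, Tyr): 1 synonymous substitution.
Codon 2 (GAA, Glu): 1 synonymous substitution.
Codon 3 (AUU, Ile): 2 synonymous substitutions.
Total: 1 + 1 + 2 = 4.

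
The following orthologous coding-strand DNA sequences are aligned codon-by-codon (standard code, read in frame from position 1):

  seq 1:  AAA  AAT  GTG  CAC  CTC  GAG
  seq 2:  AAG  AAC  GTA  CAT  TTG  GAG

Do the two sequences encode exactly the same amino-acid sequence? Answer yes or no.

yes

Codon 1: AAA Lys / AAG Lys — synonymous.
Codon 2: AAT Asn / AAC Asn — synonymous.
Codon 3: GTG Val / GTA Val — synonymous.
Codon 4: CAC His / CAT His — synonymous.
Codon 5: CTC Leu / TTG Leu — synonymous.
Codon 6: GAG Glu / GAG Glu — identical.
Nonsynonymous differences: 0 → same protein.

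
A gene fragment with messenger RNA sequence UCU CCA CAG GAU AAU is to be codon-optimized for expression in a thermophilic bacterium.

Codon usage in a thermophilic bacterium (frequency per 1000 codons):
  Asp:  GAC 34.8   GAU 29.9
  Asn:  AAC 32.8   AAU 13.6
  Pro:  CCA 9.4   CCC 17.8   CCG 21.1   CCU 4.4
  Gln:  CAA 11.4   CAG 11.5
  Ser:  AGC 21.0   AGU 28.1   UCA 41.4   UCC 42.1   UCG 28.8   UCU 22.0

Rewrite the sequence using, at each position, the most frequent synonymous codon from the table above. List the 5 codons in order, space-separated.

UCC CCG CAG GAC AAC

Codon 1 (Ser): best is UCC at 42.1.
Codon 2 (Pro): best is CCG at 21.1.
Codon 3 (Gln): best is CAG at 11.5.
Codon 4 (Asp): best is GAC at 34.8.
Codon 5 (Asn): best is AAC at 32.8.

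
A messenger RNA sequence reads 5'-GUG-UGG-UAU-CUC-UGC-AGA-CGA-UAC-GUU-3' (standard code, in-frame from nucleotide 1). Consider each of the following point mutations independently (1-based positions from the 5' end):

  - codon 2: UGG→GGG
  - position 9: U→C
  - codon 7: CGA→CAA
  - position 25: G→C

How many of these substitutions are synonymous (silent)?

Codon 2: UGG (Trp) → GGG (Gly) — missense.
Codon 3: UAU (Tyr) → UAC (Tyr) — synonymous.
Codon 7: CGA (Arg) → CAA (Gln) — missense.
Codon 9: GUU (Val) → CUU (Leu) — missense.
Synonymous: 1 of 4.

1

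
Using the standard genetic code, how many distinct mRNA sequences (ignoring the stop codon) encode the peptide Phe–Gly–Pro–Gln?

Phe: 2 codons.
Gly: 4 codons.
Pro: 4 codons.
Gln: 2 codons.
2 × 4 × 4 × 2 = 64.

64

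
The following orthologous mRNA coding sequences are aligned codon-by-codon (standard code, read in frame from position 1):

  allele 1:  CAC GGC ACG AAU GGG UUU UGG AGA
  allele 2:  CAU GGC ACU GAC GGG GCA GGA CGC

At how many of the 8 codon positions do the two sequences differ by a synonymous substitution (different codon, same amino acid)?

3

Codon 1: CAC His / CAU His — synonymous.
Codon 2: GGC Gly / GGC Gly — identical.
Codon 3: ACG Thr / ACU Thr — synonymous.
Codon 4: AAU Asn / GAC Asp — nonsynonymous.
Codon 5: GGG Gly / GGG Gly — identical.
Codon 6: UUU Phe / GCA Ala — nonsynonymous.
Codon 7: UGG Trp / GGA Gly — nonsynonymous.
Codon 8: AGA Arg / CGC Arg — synonymous.
Synonymous differences: 3.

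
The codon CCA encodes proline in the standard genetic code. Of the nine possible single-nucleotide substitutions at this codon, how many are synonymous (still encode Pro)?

Position 1: none → 0 synonymous.
Position 2: none → 0 synonymous.
Position 3: CCT, CCC, CCG → 3 synonymous.
Total: 0 + 0 + 3 = 3.

3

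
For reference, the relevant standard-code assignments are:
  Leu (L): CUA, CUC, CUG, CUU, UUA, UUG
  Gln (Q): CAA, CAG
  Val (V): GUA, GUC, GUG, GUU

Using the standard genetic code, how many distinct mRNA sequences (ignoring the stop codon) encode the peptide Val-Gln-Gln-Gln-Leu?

192

Val: 4 codons.
Gln: 2 codons.
Gln: 2 codons.
Gln: 2 codons.
Leu: 6 codons.
4 × 2 × 2 × 2 × 6 = 192.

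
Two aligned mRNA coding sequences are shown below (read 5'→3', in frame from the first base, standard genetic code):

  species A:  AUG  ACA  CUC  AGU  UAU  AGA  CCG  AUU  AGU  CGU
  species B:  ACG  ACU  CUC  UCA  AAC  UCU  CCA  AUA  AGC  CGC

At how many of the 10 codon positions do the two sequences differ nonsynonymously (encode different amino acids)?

3

Codon 1: AUG Met / ACG Thr — nonsynonymous.
Codon 2: ACA Thr / ACU Thr — synonymous.
Codon 3: CUC Leu / CUC Leu — identical.
Codon 4: AGU Ser / UCA Ser — synonymous.
Codon 5: UAU Tyr / AAC Asn — nonsynonymous.
Codon 6: AGA Arg / UCU Ser — nonsynonymous.
Codon 7: CCG Pro / CCA Pro — synonymous.
Codon 8: AUU Ile / AUA Ile — synonymous.
Codon 9: AGU Ser / AGC Ser — synonymous.
Codon 10: CGU Arg / CGC Arg — synonymous.
Nonsynonymous differences: 3.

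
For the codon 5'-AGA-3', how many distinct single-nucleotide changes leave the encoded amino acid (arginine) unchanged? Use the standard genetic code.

2

Position 1: CGA → 1 synonymous.
Position 2: none → 0 synonymous.
Position 3: AGG → 1 synonymous.
Total: 1 + 0 + 1 = 2.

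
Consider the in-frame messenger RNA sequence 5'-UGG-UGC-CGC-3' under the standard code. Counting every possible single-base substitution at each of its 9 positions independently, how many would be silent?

4

Codon 1 (UGG, Trp): 0 synonymous substitutions.
Codon 2 (UGC, Cys): 1 synonymous substitution.
Codon 3 (CGC, Arg): 3 synonymous substitutions.
Total: 0 + 1 + 3 = 4.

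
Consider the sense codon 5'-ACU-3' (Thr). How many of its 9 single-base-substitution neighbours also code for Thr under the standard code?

3

Position 1: none → 0 synonymous.
Position 2: none → 0 synonymous.
Position 3: ACC, ACA, ACG → 3 synonymous.
Total: 0 + 0 + 3 = 3.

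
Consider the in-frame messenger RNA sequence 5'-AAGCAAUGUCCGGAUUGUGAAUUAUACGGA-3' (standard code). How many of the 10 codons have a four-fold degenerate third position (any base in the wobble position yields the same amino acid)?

Codon 1 AAG (Lys): third position 2-fold.
Codon 2 CAA (Gln): third position 2-fold.
Codon 3 UGU (Cys): third position 2-fold.
Codon 4 CCG (Pro): third position 4-fold.
Codon 5 GAU (Asp): third position 2-fold.
Codon 6 UGU (Cys): third position 2-fold.
Codon 7 GAA (Glu): third position 2-fold.
Codon 8 UUA (Leu): third position 2-fold.
Codon 9 UAC (Tyr): third position 2-fold.
Codon 10 GGA (Gly): third position 4-fold.
Four-fold degenerate third positions: 2.

2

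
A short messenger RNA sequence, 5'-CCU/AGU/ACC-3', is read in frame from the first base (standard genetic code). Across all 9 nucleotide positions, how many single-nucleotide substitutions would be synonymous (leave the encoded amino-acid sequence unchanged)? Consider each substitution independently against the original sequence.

Codon 1 (CCU, Pro): 3 synonymous substitutions.
Codon 2 (AGU, Ser): 1 synonymous substitution.
Codon 3 (ACC, Thr): 3 synonymous substitutions.
Total: 3 + 1 + 3 = 7.

7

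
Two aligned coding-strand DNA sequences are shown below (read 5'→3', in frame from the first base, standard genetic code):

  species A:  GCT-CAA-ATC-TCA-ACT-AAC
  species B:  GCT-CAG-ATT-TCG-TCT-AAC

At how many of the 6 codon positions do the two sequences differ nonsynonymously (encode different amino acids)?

1

Codon 1: GCT Ala / GCT Ala — identical.
Codon 2: CAA Gln / CAG Gln — synonymous.
Codon 3: ATC Ile / ATT Ile — synonymous.
Codon 4: TCA Ser / TCG Ser — synonymous.
Codon 5: ACT Thr / TCT Ser — nonsynonymous.
Codon 6: AAC Asn / AAC Asn — identical.
Nonsynonymous differences: 1.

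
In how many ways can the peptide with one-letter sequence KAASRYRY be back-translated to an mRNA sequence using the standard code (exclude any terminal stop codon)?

Lys: 2 codons.
Ala: 4 codons.
Ala: 4 codons.
Ser: 6 codons.
Arg: 6 codons.
Tyr: 2 codons.
Arg: 6 codons.
Tyr: 2 codons.
2 × 4 × 4 × 6 × 6 × 2 × 6 × 2 = 27648.

27648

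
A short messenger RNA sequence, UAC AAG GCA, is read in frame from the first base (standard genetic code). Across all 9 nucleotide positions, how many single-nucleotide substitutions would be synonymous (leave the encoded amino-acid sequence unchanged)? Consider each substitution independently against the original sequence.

5

Codon 1 (UAC, Tyr): 1 synonymous substitution.
Codon 2 (AAG, Lys): 1 synonymous substitution.
Codon 3 (GCA, Ala): 3 synonymous substitutions.
Total: 1 + 1 + 3 = 5.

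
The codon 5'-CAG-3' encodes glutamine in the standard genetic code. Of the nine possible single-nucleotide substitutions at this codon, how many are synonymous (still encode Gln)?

1

Position 1: none → 0 synonymous.
Position 2: none → 0 synonymous.
Position 3: CAA → 1 synonymous.
Total: 0 + 0 + 1 = 1.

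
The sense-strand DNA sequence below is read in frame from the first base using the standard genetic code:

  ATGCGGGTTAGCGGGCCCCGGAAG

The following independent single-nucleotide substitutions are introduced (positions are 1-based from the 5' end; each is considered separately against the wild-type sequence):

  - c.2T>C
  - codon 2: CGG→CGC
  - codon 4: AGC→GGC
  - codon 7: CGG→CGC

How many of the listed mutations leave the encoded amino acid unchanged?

Codon 1: ATG (Met) → ACG (Thr) — missense.
Codon 2: CGG (Arg) → CGC (Arg) — synonymous.
Codon 4: AGC (Ser) → GGC (Gly) — missense.
Codon 7: CGG (Arg) → CGC (Arg) — synonymous.
Synonymous: 2 of 4.

2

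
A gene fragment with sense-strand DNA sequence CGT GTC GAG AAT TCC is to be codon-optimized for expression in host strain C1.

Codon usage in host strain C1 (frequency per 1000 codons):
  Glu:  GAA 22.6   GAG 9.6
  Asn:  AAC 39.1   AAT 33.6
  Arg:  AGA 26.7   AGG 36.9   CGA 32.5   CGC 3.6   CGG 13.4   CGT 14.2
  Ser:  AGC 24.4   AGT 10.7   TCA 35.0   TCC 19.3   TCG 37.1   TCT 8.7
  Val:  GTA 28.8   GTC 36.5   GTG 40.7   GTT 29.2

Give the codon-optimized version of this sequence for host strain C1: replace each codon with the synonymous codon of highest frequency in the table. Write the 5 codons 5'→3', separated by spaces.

AGG GTG GAA AAC TCG

Codon 1 (Arg): best is AGG at 36.9.
Codon 2 (Val): best is GTG at 40.7.
Codon 3 (Glu): best is GAA at 22.6.
Codon 4 (Asn): best is AAC at 39.1.
Codon 5 (Ser): best is TCG at 37.1.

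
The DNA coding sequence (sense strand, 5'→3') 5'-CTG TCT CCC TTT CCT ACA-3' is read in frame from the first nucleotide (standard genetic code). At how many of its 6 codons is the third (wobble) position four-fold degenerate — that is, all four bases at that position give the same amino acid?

5

Codon 1 CTG (Leu): third position 4-fold.
Codon 2 TCT (Ser): third position 4-fold.
Codon 3 CCC (Pro): third position 4-fold.
Codon 4 TTT (Phe): third position 2-fold.
Codon 5 CCT (Pro): third position 4-fold.
Codon 6 ACA (Thr): third position 4-fold.
Four-fold degenerate third positions: 5.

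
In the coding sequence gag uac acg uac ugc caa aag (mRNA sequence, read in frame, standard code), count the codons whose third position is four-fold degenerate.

Codon 1 GAG (Glu): third position 2-fold.
Codon 2 UAC (Tyr): third position 2-fold.
Codon 3 ACG (Thr): third position 4-fold.
Codon 4 UAC (Tyr): third position 2-fold.
Codon 5 UGC (Cys): third position 2-fold.
Codon 6 CAA (Gln): third position 2-fold.
Codon 7 AAG (Lys): third position 2-fold.
Four-fold degenerate third positions: 1.

1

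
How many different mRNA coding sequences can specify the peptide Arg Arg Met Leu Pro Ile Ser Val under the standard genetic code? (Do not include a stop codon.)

62208

Arg: 6 codons.
Arg: 6 codons.
Met: 1 codon.
Leu: 6 codons.
Pro: 4 codons.
Ile: 3 codons.
Ser: 6 codons.
Val: 4 codons.
6 × 6 × 1 × 6 × 4 × 3 × 6 × 4 = 62208.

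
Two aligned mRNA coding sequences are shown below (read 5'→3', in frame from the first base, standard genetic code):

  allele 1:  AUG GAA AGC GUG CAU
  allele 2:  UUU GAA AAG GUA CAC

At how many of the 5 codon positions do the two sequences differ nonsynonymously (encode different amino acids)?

2

Codon 1: AUG Met / UUU Phe — nonsynonymous.
Codon 2: GAA Glu / GAA Glu — identical.
Codon 3: AGC Ser / AAG Lys — nonsynonymous.
Codon 4: GUG Val / GUA Val — synonymous.
Codon 5: CAU His / CAC His — synonymous.
Nonsynonymous differences: 2.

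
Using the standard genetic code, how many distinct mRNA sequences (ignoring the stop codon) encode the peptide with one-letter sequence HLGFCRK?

His: 2 codons.
Leu: 6 codons.
Gly: 4 codons.
Phe: 2 codons.
Cys: 2 codons.
Arg: 6 codons.
Lys: 2 codons.
2 × 6 × 4 × 2 × 2 × 6 × 2 = 2304.

2304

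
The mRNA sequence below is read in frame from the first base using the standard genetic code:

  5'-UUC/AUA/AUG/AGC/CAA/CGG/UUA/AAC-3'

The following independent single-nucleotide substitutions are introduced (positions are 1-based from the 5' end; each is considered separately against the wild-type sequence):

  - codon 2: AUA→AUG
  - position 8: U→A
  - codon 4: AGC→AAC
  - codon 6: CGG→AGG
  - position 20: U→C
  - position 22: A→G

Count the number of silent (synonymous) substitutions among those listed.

Codon 2: AUA (Ile) → AUG (Met) — missense.
Codon 3: AUG (Met) → AAG (Lys) — missense.
Codon 4: AGC (Ser) → AAC (Asn) — missense.
Codon 6: CGG (Arg) → AGG (Arg) — synonymous.
Codon 7: UUA (Leu) → UCA (Ser) — missense.
Codon 8: AAC (Asn) → GAC (Asp) — missense.
Synonymous: 1 of 6.

1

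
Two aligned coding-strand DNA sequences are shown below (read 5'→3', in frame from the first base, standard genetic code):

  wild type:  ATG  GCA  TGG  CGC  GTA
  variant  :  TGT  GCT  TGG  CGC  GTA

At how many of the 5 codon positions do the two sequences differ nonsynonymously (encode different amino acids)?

1

Codon 1: ATG Met / TGT Cys — nonsynonymous.
Codon 2: GCA Ala / GCT Ala — synonymous.
Codon 3: TGG Trp / TGG Trp — identical.
Codon 4: CGC Arg / CGC Arg — identical.
Codon 5: GTA Val / GTA Val — identical.
Nonsynonymous differences: 1.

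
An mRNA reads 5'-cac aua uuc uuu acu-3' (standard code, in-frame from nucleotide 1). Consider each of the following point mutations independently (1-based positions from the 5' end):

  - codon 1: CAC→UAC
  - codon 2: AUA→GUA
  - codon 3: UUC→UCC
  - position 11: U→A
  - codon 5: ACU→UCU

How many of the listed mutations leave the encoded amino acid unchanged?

0

Codon 1: CAC (His) → UAC (Tyr) — missense.
Codon 2: AUA (Ile) → GUA (Val) — missense.
Codon 3: UUC (Phe) → UCC (Ser) — missense.
Codon 4: UUU (Phe) → UAU (Tyr) — missense.
Codon 5: ACU (Thr) → UCU (Ser) — missense.
Synonymous: 0 of 5.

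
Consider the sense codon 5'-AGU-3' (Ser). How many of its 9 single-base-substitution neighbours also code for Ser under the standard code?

Position 1: none → 0 synonymous.
Position 2: none → 0 synonymous.
Position 3: AGC → 1 synonymous.
Total: 0 + 0 + 1 = 1.

1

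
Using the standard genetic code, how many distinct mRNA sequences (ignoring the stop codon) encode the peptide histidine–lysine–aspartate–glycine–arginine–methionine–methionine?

His: 2 codons.
Lys: 2 codons.
Asp: 2 codons.
Gly: 4 codons.
Arg: 6 codons.
Met: 1 codon.
Met: 1 codon.
2 × 2 × 2 × 4 × 6 × 1 × 1 = 192.

192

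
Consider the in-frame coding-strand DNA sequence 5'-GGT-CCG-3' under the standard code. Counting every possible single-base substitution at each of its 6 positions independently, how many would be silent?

6

Codon 1 (GGT, Gly): 3 synonymous substitutions.
Codon 2 (CCG, Pro): 3 synonymous substitutions.
Total: 3 + 3 = 6.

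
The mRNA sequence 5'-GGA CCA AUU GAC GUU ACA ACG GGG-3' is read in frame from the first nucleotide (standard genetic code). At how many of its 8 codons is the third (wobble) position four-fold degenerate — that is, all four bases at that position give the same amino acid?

6

Codon 1 GGA (Gly): third position 4-fold.
Codon 2 CCA (Pro): third position 4-fold.
Codon 3 AUU (Ile): third position 3-fold.
Codon 4 GAC (Asp): third position 2-fold.
Codon 5 GUU (Val): third position 4-fold.
Codon 6 ACA (Thr): third position 4-fold.
Codon 7 ACG (Thr): third position 4-fold.
Codon 8 GGG (Gly): third position 4-fold.
Four-fold degenerate third positions: 6.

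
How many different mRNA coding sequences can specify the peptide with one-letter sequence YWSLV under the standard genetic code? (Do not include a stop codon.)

288

Tyr: 2 codons.
Trp: 1 codon.
Ser: 6 codons.
Leu: 6 codons.
Val: 4 codons.
2 × 1 × 6 × 6 × 4 = 288.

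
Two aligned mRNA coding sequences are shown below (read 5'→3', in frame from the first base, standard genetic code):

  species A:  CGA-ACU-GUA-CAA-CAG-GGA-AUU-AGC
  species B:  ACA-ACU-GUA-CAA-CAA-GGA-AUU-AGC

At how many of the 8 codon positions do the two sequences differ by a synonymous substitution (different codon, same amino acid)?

1

Codon 1: CGA Arg / ACA Thr — nonsynonymous.
Codon 2: ACU Thr / ACU Thr — identical.
Codon 3: GUA Val / GUA Val — identical.
Codon 4: CAA Gln / CAA Gln — identical.
Codon 5: CAG Gln / CAA Gln — synonymous.
Codon 6: GGA Gly / GGA Gly — identical.
Codon 7: AUU Ile / AUU Ile — identical.
Codon 8: AGC Ser / AGC Ser — identical.
Synonymous differences: 1.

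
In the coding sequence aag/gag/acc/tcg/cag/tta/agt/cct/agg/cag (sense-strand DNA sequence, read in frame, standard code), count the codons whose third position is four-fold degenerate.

3

Codon 1 AAG (Lys): third position 2-fold.
Codon 2 GAG (Glu): third position 2-fold.
Codon 3 ACC (Thr): third position 4-fold.
Codon 4 TCG (Ser): third position 4-fold.
Codon 5 CAG (Gln): third position 2-fold.
Codon 6 TTA (Leu): third position 2-fold.
Codon 7 AGT (Ser): third position 2-fold.
Codon 8 CCT (Pro): third position 4-fold.
Codon 9 AGG (Arg): third position 2-fold.
Codon 10 CAG (Gln): third position 2-fold.
Four-fold degenerate third positions: 3.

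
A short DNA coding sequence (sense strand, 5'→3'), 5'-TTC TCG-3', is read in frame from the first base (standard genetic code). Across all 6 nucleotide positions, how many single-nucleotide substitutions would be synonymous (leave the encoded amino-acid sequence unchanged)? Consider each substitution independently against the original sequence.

4

Codon 1 (TTC, Phe): 1 synonymous substitution.
Codon 2 (TCG, Ser): 3 synonymous substitutions.
Total: 1 + 3 = 4.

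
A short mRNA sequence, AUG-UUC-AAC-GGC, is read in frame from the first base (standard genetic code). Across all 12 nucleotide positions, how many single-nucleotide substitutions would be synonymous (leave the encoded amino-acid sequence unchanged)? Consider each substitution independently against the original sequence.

Codon 1 (AUG, Met): 0 synonymous substitutions.
Codon 2 (UUC, Phe): 1 synonymous substitution.
Codon 3 (AAC, Asn): 1 synonymous substitution.
Codon 4 (GGC, Gly): 3 synonymous substitutions.
Total: 0 + 1 + 1 + 3 = 5.

5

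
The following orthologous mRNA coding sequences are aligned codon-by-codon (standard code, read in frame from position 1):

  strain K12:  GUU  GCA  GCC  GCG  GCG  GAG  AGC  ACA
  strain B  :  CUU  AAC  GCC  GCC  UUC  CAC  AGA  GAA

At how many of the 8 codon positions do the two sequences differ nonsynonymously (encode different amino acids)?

6

Codon 1: GUU Val / CUU Leu — nonsynonymous.
Codon 2: GCA Ala / AAC Asn — nonsynonymous.
Codon 3: GCC Ala / GCC Ala — identical.
Codon 4: GCG Ala / GCC Ala — synonymous.
Codon 5: GCG Ala / UUC Phe — nonsynonymous.
Codon 6: GAG Glu / CAC His — nonsynonymous.
Codon 7: AGC Ser / AGA Arg — nonsynonymous.
Codon 8: ACA Thr / GAA Glu — nonsynonymous.
Nonsynonymous differences: 6.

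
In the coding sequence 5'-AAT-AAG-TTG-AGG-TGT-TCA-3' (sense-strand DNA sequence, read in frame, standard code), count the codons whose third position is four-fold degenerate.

Codon 1 AAT (Asn): third position 2-fold.
Codon 2 AAG (Lys): third position 2-fold.
Codon 3 TTG (Leu): third position 2-fold.
Codon 4 AGG (Arg): third position 2-fold.
Codon 5 TGT (Cys): third position 2-fold.
Codon 6 TCA (Ser): third position 4-fold.
Four-fold degenerate third positions: 1.

1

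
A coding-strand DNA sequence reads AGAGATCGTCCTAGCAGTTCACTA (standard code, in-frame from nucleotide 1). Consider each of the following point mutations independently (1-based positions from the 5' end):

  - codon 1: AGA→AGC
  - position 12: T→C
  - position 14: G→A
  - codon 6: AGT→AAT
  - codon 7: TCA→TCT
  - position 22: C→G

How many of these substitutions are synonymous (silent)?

Codon 1: AGA (Arg) → AGC (Ser) — missense.
Codon 4: CCT (Pro) → CCC (Pro) — synonymous.
Codon 5: AGC (Ser) → AAC (Asn) — missense.
Codon 6: AGT (Ser) → AAT (Asn) — missense.
Codon 7: TCA (Ser) → TCT (Ser) — synonymous.
Codon 8: CTA (Leu) → GTA (Val) — missense.
Synonymous: 2 of 6.

2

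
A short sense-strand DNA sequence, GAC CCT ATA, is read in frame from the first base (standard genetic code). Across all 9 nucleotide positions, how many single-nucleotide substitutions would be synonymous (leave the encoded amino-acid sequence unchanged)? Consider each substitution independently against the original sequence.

Codon 1 (GAC, Asp): 1 synonymous substitution.
Codon 2 (CCT, Pro): 3 synonymous substitutions.
Codon 3 (ATA, Ile): 2 synonymous substitutions.
Total: 1 + 3 + 2 = 6.

6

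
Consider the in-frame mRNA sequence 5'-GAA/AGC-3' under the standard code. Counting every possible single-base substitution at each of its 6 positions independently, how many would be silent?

Codon 1 (GAA, Glu): 1 synonymous substitution.
Codon 2 (AGC, Ser): 1 synonymous substitution.
Total: 1 + 1 = 2.

2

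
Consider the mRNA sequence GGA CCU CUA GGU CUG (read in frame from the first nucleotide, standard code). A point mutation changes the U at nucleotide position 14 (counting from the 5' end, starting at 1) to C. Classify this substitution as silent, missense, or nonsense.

Position 14 falls in codon 5: CUG → Leu.
After the substitution the codon is CCG → Pro.
Leu ≠ Pro, so this is a missense mutation.

missense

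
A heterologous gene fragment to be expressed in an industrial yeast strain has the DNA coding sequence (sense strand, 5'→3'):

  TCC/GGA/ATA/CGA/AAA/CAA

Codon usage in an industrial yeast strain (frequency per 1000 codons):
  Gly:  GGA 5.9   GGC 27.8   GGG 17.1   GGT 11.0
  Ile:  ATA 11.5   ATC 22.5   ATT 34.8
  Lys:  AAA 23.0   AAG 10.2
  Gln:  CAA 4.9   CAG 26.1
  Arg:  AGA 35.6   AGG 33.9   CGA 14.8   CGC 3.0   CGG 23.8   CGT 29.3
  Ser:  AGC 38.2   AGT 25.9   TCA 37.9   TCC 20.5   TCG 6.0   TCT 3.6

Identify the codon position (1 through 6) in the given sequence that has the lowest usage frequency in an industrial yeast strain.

Codon 1 TCC (Ser): 20.5 per 1000.
Codon 2 GGA (Gly): 5.9 per 1000.
Codon 3 ATA (Ile): 11.5 per 1000.
Codon 4 CGA (Arg): 14.8 per 1000.
Codon 5 AAA (Lys): 23.0 per 1000.
Codon 6 CAA (Gln): 4.9 per 1000.
Lowest frequency is 4.9 at codon 6.

6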